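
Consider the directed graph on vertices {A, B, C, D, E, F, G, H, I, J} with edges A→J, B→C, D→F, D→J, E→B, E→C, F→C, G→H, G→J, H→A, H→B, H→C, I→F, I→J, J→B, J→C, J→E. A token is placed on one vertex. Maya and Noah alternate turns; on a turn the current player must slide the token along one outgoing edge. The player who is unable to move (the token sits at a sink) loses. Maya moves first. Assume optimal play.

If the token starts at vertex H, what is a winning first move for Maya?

Positions with no move are L. A position that does have a move is losing for the player to move precisely when every available move leads to a winning position for the opponent. Fill in the labels:
Every edge goes from a vertex to one that appears earlier in the order C, B, E, J, A, H, F, G, D, I, so processing vertices in that order labels each vertex after all of its successors.
C: no outgoing edge → L
B: →C(L), so W
E: →C(L), so W
J: →C(L), so W
A: →J(W) only, which is W, so L
H: →A(L), so W
F: →C(L), so W
G: →H(W), J(W) — all W, so L
D: →F(W), J(W) — all W, so L
I: →F(W), J(W) — all W, so L
From H, the L positions reachable in one move are: A, C. Any move reaching one of these is winning.

Move to A.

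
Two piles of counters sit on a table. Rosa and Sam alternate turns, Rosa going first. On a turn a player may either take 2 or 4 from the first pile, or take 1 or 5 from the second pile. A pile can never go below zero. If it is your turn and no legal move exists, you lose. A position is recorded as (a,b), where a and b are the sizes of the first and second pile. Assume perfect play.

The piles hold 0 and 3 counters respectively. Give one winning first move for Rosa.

Move to (0,2).

Use the standard recursion: the mover loses at a terminal position; elsewhere, the mover wins exactly when some move hands the opponent an L position.
No move ever increases a pile, so every position that can arise here has a ≤ 0 and b ≤ 3; it is enough to label the cells with 0 ≤ a ≤ 0 and 0 ≤ b ≤ 3.
Every move lowers a or b (never raises either), so fill the grid row by row in increasing a, and left to right within a row: each cell's successors are then already labelled.
      b=0  b=1  b=2  b=3
a=0:    L    W    L    W
Cells with no legal move (terminal, hence L): (0,0).
The remaining L cells, each justified by listing all of its moves:
(0,2): only reaches (0,1)(W), which is W → L
Every other cell has at least one move into one of the L cells above, so it is W.
From (0,3), the L positions reachable in one move are: (0,2).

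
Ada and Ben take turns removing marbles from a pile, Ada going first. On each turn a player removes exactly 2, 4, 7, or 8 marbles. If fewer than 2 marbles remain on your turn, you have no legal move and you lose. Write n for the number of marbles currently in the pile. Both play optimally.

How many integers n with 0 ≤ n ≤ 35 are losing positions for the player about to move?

Positions with no move are L. A position that does have a move is losing for the player to move precisely when every available move leads to a winning position for the opponent. Fill in the labels:
n=0: no move → L
n=1: no move → L
n=2: can move to 0, which is L ⇒ W
n=3: can move to 1, which is L ⇒ W
n=4: can move to 0, which is L ⇒ W
n=5: can move to 1, which is L ⇒ W
n=6: moves to 4(W), 2(W); every one is W ⇒ L
n=7: can move to 0, which is L ⇒ W
n=8: can move to 6, which is L ⇒ W
n=9: can move to 1, which is L ⇒ W
n=10: can move to 6, which is L ⇒ W
n=11: moves to 9(W), 7(W), 4(W), 3(W); every one is W ⇒ L
n=12: moves to 10(W), 8(W), 5(W), 4(W); every one is W ⇒ L
n=13: can move to 11, which is L ⇒ W
n=14: can move to 12, which is L ⇒ W
n=15: can move to 11, which is L ⇒ W
n=16: can move to 12, which is L ⇒ W
n=17: moves to 15(W), 13(W), 10(W), 9(W); every one is W ⇒ L
n=18: can move to 11, which is L ⇒ W
n=19: can move to 17, which is L ⇒ W
n=20: can move to 12, which is L ⇒ W
n=21: can move to 17, which is L ⇒ W
n=22: moves to 20(W), 18(W), 15(W), 14(W); every one is W ⇒ L
n=23: moves to 21(W), 19(W), 16(W), 15(W); every one is W ⇒ L
n=24: can move to 22, which is L ⇒ W
n=25: can move to 23, which is L ⇒ W
n=26: can move to 22, which is L ⇒ W
n=27: can move to 23, which is L ⇒ W
n=28: moves to 26(W), 24(W), 21(W), 20(W); every one is W ⇒ L
n=29: can move to 22, which is L ⇒ W
n=30: can move to 28, which is L ⇒ W
n=31: can move to 23, which is L ⇒ W
n=32: can move to 28, which is L ⇒ W
n=33: moves to 31(W), 29(W), 26(W), 25(W); every one is W ⇒ L
n=34: moves to 32(W), 30(W), 27(W), 26(W); every one is W ⇒ L
n=35: can move to 33, which is L ⇒ W
L entries with 0 ≤ n ≤ 35: n = 0, 1, 6, 11, 12, 17, 22, 23, 28, 33, 34; that makes 11.

11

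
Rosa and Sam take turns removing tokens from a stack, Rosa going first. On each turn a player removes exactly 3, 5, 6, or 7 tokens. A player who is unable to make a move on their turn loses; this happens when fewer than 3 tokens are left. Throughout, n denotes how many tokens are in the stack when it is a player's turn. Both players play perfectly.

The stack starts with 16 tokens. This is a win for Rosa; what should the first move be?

Classify positions by backward induction: terminal positions (no move available) are L. From any other position, the mover wins iff some move reaches an L.
n=0: no move → L
n=1: no move → L
n=2: no move → L
n=3: reaches L-position 0 → W
n=4: reaches L-position 1 → W
n=5: reaches L-position 2 → W
n=6: reaches L-position 1 → W
n=7: reaches L-position 2 → W
n=8: reaches L-position 2 → W
n=9: reaches L-position 2 → W
n=10: only reaches 7(W), 5(W), 4(W), 3(W), all W → L
n=11: only reaches 8(W), 6(W), 5(W), 4(W), all W → L
n=12: only reaches 9(W), 7(W), 6(W), 5(W), all W → L
n=13: reaches L-position 10 → W
n=14: reaches L-position 11 → W
n=15: reaches L-position 12 → W
n=16: reaches L-position 11 → W
From 16, the L positions reachable in one move are: 11, 10. Any move reaching one of these is winning.

Remove 5, leaving 11.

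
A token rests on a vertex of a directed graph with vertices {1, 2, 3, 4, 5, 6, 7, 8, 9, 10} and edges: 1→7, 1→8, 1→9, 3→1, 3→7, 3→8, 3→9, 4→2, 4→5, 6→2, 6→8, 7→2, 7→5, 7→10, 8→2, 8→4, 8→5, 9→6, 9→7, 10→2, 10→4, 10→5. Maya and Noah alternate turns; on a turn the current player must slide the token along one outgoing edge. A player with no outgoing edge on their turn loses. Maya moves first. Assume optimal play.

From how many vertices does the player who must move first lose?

Compute win/loss labels from the base case upward. A position with no move is L. Any other position is W if it can reach an L in one move, else L.
Every edge goes from a vertex to one that appears earlier in the order 5, 2, 4, 10, 8, 6, 7, 9, 1, 3, so processing vertices in that order labels each vertex after all of its successors.
5: no outgoing edge → L
2: no outgoing edge → L
4: reaches L-position 2 → W
10: reaches L-position 2 → W
8: reaches L-position 2 → W
6: reaches L-position 2 → W
7: reaches L-position 2 → W
9: only reaches 7(W), 6(W), all W → L
1: reaches L-position 9 → W
3: reaches L-position 9 → W
The L vertices are 2, 5, 9; that is 3 in all.

3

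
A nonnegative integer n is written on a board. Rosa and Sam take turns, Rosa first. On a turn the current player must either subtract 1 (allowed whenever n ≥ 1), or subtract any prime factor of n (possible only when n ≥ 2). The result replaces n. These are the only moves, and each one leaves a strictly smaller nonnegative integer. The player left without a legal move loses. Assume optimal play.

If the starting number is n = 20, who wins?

Sam wins.

Work bottom-up. With no move the player to move loses. Otherwise the position is W if at least one move leads to an L position for the opponent, and L if every move leads to a W.
n=0: no move → L
n=1: W (go to 0, an L position)
n=2: W (go to 0, an L position)
n=3: W (go to 0, an L position)
n=4: L (options 2(W), 3(W) are all W)
n=5: W (go to 0, an L position)
n=6: W (go to 4, an L position)
n=7: W (go to 0, an L position)
n=8: L (options 6(W), 7(W) are all W)
n=9: W (go to 8, an L position)
n=10: W (go to 8, an L position)
n=11: W (go to 0, an L position)
n=12: L (options 9(W), 10(W), 11(W) are all W)
n=13: W (go to 0, an L position)
n=14: W (go to 12, an L position)
n=15: W (go to 12, an L position)
n=16: L (options 14(W), 15(W) are all W)
n=17: W (go to 0, an L position)
n=18: W (go to 16, an L position)
n=19: W (go to 0, an L position)
n=20: L (options 15(W), 18(W), 19(W) are all W)
The starting position 20 is L: whatever Rosa does, the opponent receives a W position.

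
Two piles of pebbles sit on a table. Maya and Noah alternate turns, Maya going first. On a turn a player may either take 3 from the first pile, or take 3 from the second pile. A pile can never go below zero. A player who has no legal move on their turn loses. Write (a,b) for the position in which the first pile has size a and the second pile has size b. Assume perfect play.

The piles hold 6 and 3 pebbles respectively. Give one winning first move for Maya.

Move to (3,3).

Use the standard recursion: the mover loses at a terminal position; elsewhere, the mover wins exactly when some move hands the opponent an L position.
No move ever increases a pile, so every position that can arise here has a ≤ 6 and b ≤ 3; it is enough to label the cells with 0 ≤ a ≤ 6 and 0 ≤ b ≤ 3.
Every move lowers a or b (never raises either), so fill the grid row by row in increasing a, and left to right within a row: each cell's successors are then already labelled.
      b=0  b=1  b=2  b=3
a=0:    L    L    L    W
a=1:    L    L    L    W
a=2:    L    L    L    W
a=3:    W    W    W    L
a=4:    W    W    W    L
a=5:    W    W    W    L
a=6:    L    L    L    W
Cells with no legal move (terminal, hence L): (0,0), (0,1), (0,2), (1,0), (1,1), (1,2), (2,0), (2,1), (2,2).
The remaining L cells, each justified by listing all of its moves:
(3,3): only reaches (0,3)(W), (3,0)(W), all W → L
(4,3): only reaches (1,3)(W), (4,0)(W), all W → L
(5,3): only reaches (2,3)(W), (5,0)(W), all W → L
(6,0): only reaches (3,0)(W), which is W → L
(6,1): only reaches (3,1)(W), which is W → L
(6,2): only reaches (3,2)(W), which is W → L
Every other cell has at least one move into one of the L cells above, so it is W.
From (6,3), the L positions reachable in one move are: (3,3), (6,0). Any move reaching one of these is winning.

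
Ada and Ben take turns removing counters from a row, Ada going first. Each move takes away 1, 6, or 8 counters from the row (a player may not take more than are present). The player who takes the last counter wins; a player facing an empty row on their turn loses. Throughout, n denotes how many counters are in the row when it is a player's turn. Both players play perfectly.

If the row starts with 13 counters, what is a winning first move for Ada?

Work bottom-up. With no move the player to move loses. Otherwise the position is W if at least one move leads to an L position for the opponent, and L if every move leads to a W.
n=0: no move → L
n=1: →0(L), so W
n=2: →1(W) only, which is W, so L
n=3: →2(L), so W
n=4: →3(W) only, which is W, so L
n=5: →4(L), so W
n=6: →0(L), so W
n=7: →6(W), 1(W) — all W, so L
n=8: →7(L), so W
n=9: →8(W), 3(W), 1(W) — all W, so L
n=10: →9(L), so W
n=11: →10(W), 5(W), 3(W) — all W, so L
n=12: →11(L), so W
n=13: →7(L), so W
From 13, the L positions reachable in one move are: 7.

Remove 6, leaving 7.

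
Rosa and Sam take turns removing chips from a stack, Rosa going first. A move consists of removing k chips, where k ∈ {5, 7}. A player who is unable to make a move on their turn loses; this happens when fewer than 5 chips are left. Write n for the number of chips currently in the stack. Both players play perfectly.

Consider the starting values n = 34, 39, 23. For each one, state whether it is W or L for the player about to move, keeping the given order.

Label each position W (a win for the player to move) or L (a loss). A position with no legal move is L; any other position is W exactly when some move reaches an L, and L when every move reaches a W.
n=0: no move → L
n=1: no move → L
n=2: no move → L
n=3: no move → L
n=4: no move → L
n=5: W (go to 0, an L position)
n=6: W (go to 1, an L position)
n=7: W (go to 2, an L position)
n=8: W (go to 3, an L position)
n=9: W (go to 4, an L position)
n=10: W (go to 3, an L position)
n=11: W (go to 4, an L position)
n=12: L (options 7(W), 5(W) are all W)
n=13: L (options 8(W), 6(W) are all W)
n=14: L (options 9(W), 7(W) are all W)
n=15: L (options 10(W), 8(W) are all W)
n=16: L (options 11(W), 9(W) are all W)
n=17: W (go to 12, an L position)
n=18: W (go to 13, an L position)
n=19: W (go to 14, an L position)
n=20: W (go to 15, an L position)
n=21: W (go to 16, an L position)
n=22: W (go to 15, an L position)
n=23: W (go to 16, an L position)
n=24: L (options 19(W), 17(W) are all W)
n=25: L (options 20(W), 18(W) are all W)
n=26: L (options 21(W), 19(W) are all W)
n=27: L (options 22(W), 20(W) are all W)
n=28: L (options 23(W), 21(W) are all W)
n=29: W (go to 24, an L position)
n=30: W (go to 25, an L position)
n=31: W (go to 26, an L position)
n=32: W (go to 27, an L position)
n=33: W (go to 28, an L position)
n=34: W (go to 27, an L position)
n=35: W (go to 28, an L position)
n=36: L (options 31(W), 29(W) are all W)
n=37: L (options 32(W), 30(W) are all W)
n=38: L (options 33(W), 31(W) are all W)
n=39: L (options 34(W), 32(W) are all W)

34: W, 39: L, 23: W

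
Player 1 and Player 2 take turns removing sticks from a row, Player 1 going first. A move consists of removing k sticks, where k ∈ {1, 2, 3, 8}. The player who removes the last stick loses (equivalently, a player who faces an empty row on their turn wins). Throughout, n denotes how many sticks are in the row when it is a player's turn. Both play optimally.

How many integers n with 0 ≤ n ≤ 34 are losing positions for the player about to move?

8

Compute win/loss labels from the base case upward. A position with no move is W. Any other position is W if it can reach an L in one move, else L.
n=0: no move; the opponent has just taken the last stick and therefore loses → W
n=1: only reaches 0(W), which is W → L
n=2: reaches L-position 1 → W
n=3: reaches L-position 1 → W
n=4: reaches L-position 1 → W
n=5: only reaches 4(W), 3(W), 2(W), all W → L
n=6: reaches L-position 5 → W
n=7: reaches L-position 5 → W
n=8: reaches L-position 5 → W
n=9: reaches L-position 1 → W
n=10: only reaches 9(W), 8(W), 7(W), 2(W), all W → L
n=11: reaches L-position 10 → W
n=12: reaches L-position 10 → W
n=13: reaches L-position 10 → W
n=14: only reaches 13(W), 12(W), 11(W), 6(W), all W → L
n=15: reaches L-position 14 → W
n=16: reaches L-position 14 → W
n=17: reaches L-position 14 → W
n=18: reaches L-position 10 → W
n=19: only reaches 18(W), 17(W), 16(W), 11(W), all W → L
n=20: reaches L-position 19 → W
n=21: reaches L-position 19 → W
n=22: reaches L-position 19 → W
n=23: only reaches 22(W), 21(W), 20(W), 15(W), all W → L
n=24: reaches L-position 23 → W
n=25: reaches L-position 23 → W
n=26: reaches L-position 23 → W
n=27: reaches L-position 19 → W
n=28: only reaches 27(W), 26(W), 25(W), 20(W), all W → L
n=29: reaches L-position 28 → W
n=30: reaches L-position 28 → W
n=31: reaches L-position 28 → W
n=32: only reaches 31(W), 30(W), 29(W), 24(W), all W → L
n=33: reaches L-position 32 → W
n=34: reaches L-position 32 → W
L entries with 0 ≤ n ≤ 34: n = 1, 5, 10, 14, 19, 23, 28, 32; that makes 8.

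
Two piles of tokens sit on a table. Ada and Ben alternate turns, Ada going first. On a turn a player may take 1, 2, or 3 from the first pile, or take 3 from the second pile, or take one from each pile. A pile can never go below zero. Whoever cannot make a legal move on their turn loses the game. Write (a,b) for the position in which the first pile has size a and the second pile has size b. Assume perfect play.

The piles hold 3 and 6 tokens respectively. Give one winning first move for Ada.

Move to (0,6).

Build the W/L table. Terminal = L. A non-terminal position is W if it has a move to some L; otherwise it is L.
No move ever increases a pile, so every position that can arise here has a ≤ 3 and b ≤ 6; it is enough to label the cells with 0 ≤ a ≤ 3 and 0 ≤ b ≤ 6.
Every move lowers a or b (never raises either), so fill the grid row by row in increasing a, and left to right within a row: each cell's successors are then already labelled.
      b=0  b=1  b=2  b=3  b=4  b=5  b=6
a=0:    L    L    L    W    W    W    L
a=1:    W    W    W    W    L    L    W
a=2:    W    W    W    L    W    W    W
a=3:    W    W    W    W    W    W    W
Cells with no legal move (terminal, hence L): (0,0), (0,1), (0,2).
The remaining L cells, each justified by listing all of its moves:
(0,6): the only move is to (0,3)(W), a W ⇒ L
(1,4): moves to (0,4)(W), (1,1)(W), (0,3)(W); every one is W ⇒ L
(1,5): moves to (0,5)(W), (1,2)(W), (0,4)(W); every one is W ⇒ L
(2,3): moves to (1,3)(W), (0,3)(W), (2,0)(W), (1,2)(W); every one is W ⇒ L
Every other cell has at least one move into one of the L cells above, so it is W.
From (3,6), the L positions reachable in one move are: (0,6).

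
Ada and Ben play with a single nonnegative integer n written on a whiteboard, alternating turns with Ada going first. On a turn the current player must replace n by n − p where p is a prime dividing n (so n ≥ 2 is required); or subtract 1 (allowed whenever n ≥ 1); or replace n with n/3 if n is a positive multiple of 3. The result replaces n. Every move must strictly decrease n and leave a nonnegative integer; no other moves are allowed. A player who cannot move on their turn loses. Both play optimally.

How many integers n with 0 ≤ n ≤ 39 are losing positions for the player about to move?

Use the standard recursion: the mover loses at a terminal position; elsewhere, the mover wins exactly when some move hands the opponent an L position.
n=0: no move → L
n=1: W (go to 0, an L position)
n=2: W (go to 0, an L position)
n=3: W (go to 0, an L position)
n=4: L (options 2(W), 3(W) are all W)
n=5: W (go to 0, an L position)
n=6: W (go to 4, an L position)
n=7: W (go to 0, an L position)
n=8: L (options 6(W), 7(W) are all W)
n=9: W (go to 8, an L position)
n=10: W (go to 8, an L position)
n=11: W (go to 0, an L position)
n=12: W (go to 4, an L position)
n=13: W (go to 0, an L position)
n=14: L (options 7(W), 12(W), 13(W) are all W)
n=15: W (go to 14, an L position)
n=16: W (go to 14, an L position)
n=17: W (go to 0, an L position)
n=18: L (options 6(W), 15(W), 16(W), 17(W) are all W)
n=19: W (go to 0, an L position)
n=20: W (go to 18, an L position)
n=21: W (go to 14, an L position)
n=22: L (options 11(W), 20(W), 21(W) are all W)
n=23: W (go to 0, an L position)
n=24: W (go to 8, an L position)
n=25: L (options 20(W), 24(W) are all W)
n=26: W (go to 25, an L position)
n=27: L (options 9(W), 24(W), 26(W) are all W)
n=28: W (go to 27, an L position)
n=29: W (go to 0, an L position)
n=30: W (go to 25, an L position)
n=31: W (go to 0, an L position)
n=32: L (options 30(W), 31(W) are all W)
n=33: W (go to 22, an L position)
n=34: W (go to 32, an L position)
n=35: L (options 28(W), 30(W), 34(W) are all W)
n=36: W (go to 35, an L position)
n=37: W (go to 0, an L position)
n=38: L (options 19(W), 36(W), 37(W) are all W)
n=39: W (go to 38, an L position)
L entries with 0 ≤ n ≤ 39: n = 0, 4, 8, 14, 18, 22, 25, 27, 32, 35, 38; that makes 11.

11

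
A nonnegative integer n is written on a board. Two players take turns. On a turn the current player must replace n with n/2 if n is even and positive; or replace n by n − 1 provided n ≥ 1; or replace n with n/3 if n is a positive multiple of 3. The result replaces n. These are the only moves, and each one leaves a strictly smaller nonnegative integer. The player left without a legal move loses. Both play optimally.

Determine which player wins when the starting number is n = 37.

The first player wins.

Compute win/loss labels from the base case upward. A position with no move is L. Any other position is W if it can reach an L in one move, else L.
n=0: no move → L
n=1: W (go to 0, an L position)
n=2: L (sole option 1(W) is W)
n=3: W (go to 2, an L position)
n=4: W (go to 2, an L position)
n=5: L (sole option 4(W) is W)
n=6: W (go to 2, an L position)
n=7: L (sole option 6(W) is W)
n=8: W (go to 7, an L position)
n=9: L (options 3(W), 8(W) are all W)
n=10: W (go to 5, an L position)
n=11: L (sole option 10(W) is W)
n=12: W (go to 11, an L position)
n=13: L (sole option 12(W) is W)
n=14: W (go to 7, an L position)
n=15: W (go to 5, an L position)
n=16: L (options 8(W), 15(W) are all W)
n=17: W (go to 16, an L position)
n=18: W (go to 9, an L position)
n=19: L (sole option 18(W) is W)
n=20: W (go to 19, an L position)
n=21: W (go to 7, an L position)
n=22: W (go to 11, an L position)
n=23: L (sole option 22(W) is W)
n=24: W (go to 23, an L position)
n=25: L (sole option 24(W) is W)
n=26: W (go to 13, an L position)
n=27: W (go to 9, an L position)
n=28: L (options 14(W), 27(W) are all W)
n=29: W (go to 28, an L position)
n=30: L (options 10(W), 15(W), 29(W) are all W)
n=31: W (go to 30, an L position)
n=32: W (go to 16, an L position)
n=33: W (go to 11, an L position)
n=34: L (options 17(W), 33(W) are all W)
n=35: W (go to 34, an L position)
n=36: L (options 12(W), 18(W), 35(W) are all W)
n=37: W (go to 36, an L position)
The starting position 37 is W: the player to move should move to 36, handing over an L position.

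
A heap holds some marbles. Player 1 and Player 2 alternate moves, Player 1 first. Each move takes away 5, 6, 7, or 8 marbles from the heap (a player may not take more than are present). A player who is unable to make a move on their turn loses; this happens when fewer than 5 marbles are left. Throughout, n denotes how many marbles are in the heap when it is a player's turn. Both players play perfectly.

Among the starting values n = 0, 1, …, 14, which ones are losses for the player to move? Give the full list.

Label each position W (a win for the player to move) or L (a loss). A position with no legal move is L; any other position is W exactly when some move reaches an L, and L when every move reaches a W.
n=0: no move → L
n=1: no move → L
n=2: no move → L
n=3: no move → L
n=4: no move → L
n=5: can move to 0, which is L ⇒ W
n=6: can move to 1, which is L ⇒ W
n=7: can move to 2, which is L ⇒ W
n=8: can move to 3, which is L ⇒ W
n=9: can move to 4, which is L ⇒ W
n=10: can move to 4, which is L ⇒ W
n=11: can move to 4, which is L ⇒ W
n=12: can move to 4, which is L ⇒ W
n=13: moves to 8(W), 7(W), 6(W), 5(W); every one is W ⇒ L
n=14: moves to 9(W), 8(W), 7(W), 6(W); every one is W ⇒ L
The losing starting values of n are exactly the entries labelled L in this table (7 of them).

0, 1, 2, 3, 4, 13, 14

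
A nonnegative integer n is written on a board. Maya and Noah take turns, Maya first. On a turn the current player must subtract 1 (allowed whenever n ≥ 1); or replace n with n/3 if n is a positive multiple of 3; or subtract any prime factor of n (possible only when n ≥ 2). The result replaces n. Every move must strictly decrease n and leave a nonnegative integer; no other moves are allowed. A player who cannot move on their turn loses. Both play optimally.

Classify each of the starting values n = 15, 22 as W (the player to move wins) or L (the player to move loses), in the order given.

15: W, 22: L

Work bottom-up. With no move the player to move loses. Otherwise the position is W if at least one move leads to an L position for the opponent, and L if every move leads to a W.
n=0: no move → L
n=1: W (go to 0, an L position)
n=2: W (go to 0, an L position)
n=3: W (go to 0, an L position)
n=4: L (options 2(W), 3(W) are all W)
n=5: W (go to 0, an L position)
n=6: W (go to 4, an L position)
n=7: W (go to 0, an L position)
n=8: L (options 6(W), 7(W) are all W)
n=9: W (go to 8, an L position)
n=10: W (go to 8, an L position)
n=11: W (go to 0, an L position)
n=12: W (go to 4, an L position)
n=13: W (go to 0, an L position)
n=14: L (options 7(W), 12(W), 13(W) are all W)
n=15: W (go to 14, an L position)
n=16: W (go to 14, an L position)
n=17: W (go to 0, an L position)
n=18: L (options 6(W), 15(W), 16(W), 17(W) are all W)
n=19: W (go to 0, an L position)
n=20: W (go to 18, an L position)
n=21: W (go to 14, an L position)
n=22: L (options 11(W), 20(W), 21(W) are all W)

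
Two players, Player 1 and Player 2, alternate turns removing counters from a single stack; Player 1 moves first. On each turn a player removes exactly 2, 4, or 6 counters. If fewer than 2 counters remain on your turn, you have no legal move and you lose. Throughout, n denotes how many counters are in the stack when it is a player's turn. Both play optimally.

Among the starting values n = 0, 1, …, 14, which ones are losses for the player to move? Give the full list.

Classify positions by backward induction: terminal positions (no move available) are L. From any other position, the mover wins iff some move reaches an L.
n=0: no move → L
n=1: no move → L
n=2: →0(L), so W
n=3: →1(L), so W
n=4: →0(L), so W
n=5: →1(L), so W
n=6: →0(L), so W
n=7: →1(L), so W
n=8: →6(W), 4(W), 2(W) — all W, so L
n=9: →7(W), 5(W), 3(W) — all W, so L
n=10: →8(L), so W
n=11: →9(L), so W
n=12: →8(L), so W
n=13: →9(L), so W
n=14: →8(L), so W
The losing starting values of n are exactly the entries labelled L in this table (4 of them).

0, 1, 8, 9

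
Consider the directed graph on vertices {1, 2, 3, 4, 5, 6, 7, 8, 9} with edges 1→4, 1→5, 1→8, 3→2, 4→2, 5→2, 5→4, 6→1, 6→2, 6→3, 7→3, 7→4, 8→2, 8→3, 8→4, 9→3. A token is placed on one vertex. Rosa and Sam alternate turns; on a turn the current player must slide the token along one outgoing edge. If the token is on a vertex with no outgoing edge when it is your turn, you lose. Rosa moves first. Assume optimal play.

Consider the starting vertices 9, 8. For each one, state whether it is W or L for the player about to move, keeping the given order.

Label each position W (a win for the player to move) or L (a loss). A position with no legal move is L; any other position is W exactly when some move reaches an L, and L when every move reaches a W.
Every edge goes from a vertex to one that appears earlier in the order 2, 4, 3, 8, 5, 1, 7, 6, 9, so processing vertices in that order labels each vertex after all of its successors.
2: no outgoing edge → L
4: W (go to 2, an L position)
3: W (go to 2, an L position)
8: W (go to 2, an L position)
5: W (go to 2, an L position)
1: L (options 5(W), 8(W), 4(W) are all W)
7: L (options 3(W), 4(W) are all W)
6: W (go to 1, an L position)
9: L (sole option 3(W) is W)

9: L, 8: W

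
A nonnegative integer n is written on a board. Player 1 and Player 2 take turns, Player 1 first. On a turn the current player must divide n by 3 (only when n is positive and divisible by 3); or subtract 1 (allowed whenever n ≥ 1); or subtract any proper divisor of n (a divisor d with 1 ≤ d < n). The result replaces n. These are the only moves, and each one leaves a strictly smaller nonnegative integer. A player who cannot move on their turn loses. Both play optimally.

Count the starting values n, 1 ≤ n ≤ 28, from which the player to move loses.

Classify positions by backward induction: terminal positions (no move available) are L. From any other position, the mover wins iff some move reaches an L.
n=0: no move → L
n=1: →0(L), so W
n=2: →1(W) only, which is W, so L
n=3: →2(L), so W
n=4: →2(L), so W
n=5: →4(W) only, which is W, so L
n=6: →2(L), so W
n=7: →6(W) only, which is W, so L
n=8: →7(L), so W
n=9: →3(W), 6(W), 8(W) — all W, so L
n=10: →5(L), so W
n=11: →10(W) only, which is W, so L
n=12: →9(L), so W
n=13: →12(W) only, which is W, so L
n=14: →7(L), so W
n=15: →5(L), so W
n=16: →8(W), 12(W), 14(W), 15(W) — all W, so L
n=17: →16(L), so W
n=18: →9(L), so W
n=19: →18(W) only, which is W, so L
n=20: →16(L), so W
n=21: →7(L), so W
n=22: →11(L), so W
n=23: →22(W) only, which is W, so L
n=24: →16(L), so W
n=25: →20(W), 24(W) — all W, so L
n=26: →13(L), so W
n=27: →9(L), so W
n=28: →14(W), 21(W), 24(W), 26(W), 27(W) — all W, so L
L entries with 1 ≤ n ≤ 28 (n=0 is outside the asked range and is not counted): n = 2, 5, 7, 9, 11, 13, 16, 19, 23, 25, 28; that makes 11.

11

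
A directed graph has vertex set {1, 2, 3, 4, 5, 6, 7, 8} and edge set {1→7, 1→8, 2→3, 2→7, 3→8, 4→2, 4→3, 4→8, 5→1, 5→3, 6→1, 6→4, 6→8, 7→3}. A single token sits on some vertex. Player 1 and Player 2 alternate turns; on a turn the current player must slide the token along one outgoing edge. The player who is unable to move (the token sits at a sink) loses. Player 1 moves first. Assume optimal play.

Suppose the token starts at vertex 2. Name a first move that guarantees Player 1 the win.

Move to 7.

Positions with no move are L. A position that does have a move is losing for the player to move precisely when every available move leads to a winning position for the opponent. Fill in the labels:
Every edge goes from a vertex to one that appears earlier in the order 8, 3, 7, 2, 4, 1, 5, 6, so processing vertices in that order labels each vertex after all of its successors.
8: no outgoing edge → L
3: reaches L-position 8 → W
7: only reaches 3(W), which is W → L
2: reaches L-position 7 → W
4: reaches L-position 8 → W
1: reaches L-position 7 → W
5: only reaches 1(W), 3(W), all W → L
6: reaches L-position 8 → W
From 2, the L positions reachable in one move are: 7.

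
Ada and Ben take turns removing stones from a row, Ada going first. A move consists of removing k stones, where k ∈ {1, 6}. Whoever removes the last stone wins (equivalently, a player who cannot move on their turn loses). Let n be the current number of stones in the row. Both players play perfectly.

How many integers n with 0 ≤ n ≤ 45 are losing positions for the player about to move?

20

Build the W/L table. Terminal = L. A non-terminal position is W if it has a move to some L; otherwise it is L.
n=0: no move → L
n=1: reaches L-position 0 → W
n=2: only reaches 1(W), which is W → L
n=3: reaches L-position 2 → W
n=4: only reaches 3(W), which is W → L
n=5: reaches L-position 4 → W
n=6: reaches L-position 0 → W
n=7: only reaches 6(W), 1(W), all W → L
n=8: reaches L-position 7 → W
n=9: only reaches 8(W), 3(W), all W → L
n=10: reaches L-position 9 → W
n=11: only reaches 10(W), 5(W), all W → L
n=12: reaches L-position 11 → W
n=13: reaches L-position 7 → W
n=14: only reaches 13(W), 8(W), all W → L
n=15: reaches L-position 14 → W
n=16: only reaches 15(W), 10(W), all W → L
n=17: reaches L-position 16 → W
n=18: only reaches 17(W), 12(W), all W → L
n=19: reaches L-position 18 → W
n=20: reaches L-position 14 → W
n=21: only reaches 20(W), 15(W), all W → L
n=22: reaches L-position 21 → W
n=23: only reaches 22(W), 17(W), all W → L
n=24: reaches L-position 23 → W
n=25: only reaches 24(W), 19(W), all W → L
n=26: reaches L-position 25 → W
n=27: reaches L-position 21 → W
n=28: only reaches 27(W), 22(W), all W → L
n=29: reaches L-position 28 → W
n=30: only reaches 29(W), 24(W), all W → L
n=31: reaches L-position 30 → W
n=32: only reaches 31(W), 26(W), all W → L
n=33: reaches L-position 32 → W
n=34: reaches L-position 28 → W
n=35: only reaches 34(W), 29(W), all W → L
n=36: reaches L-position 35 → W
n=37: only reaches 36(W), 31(W), all W → L
n=38: reaches L-position 37 → W
n=39: only reaches 38(W), 33(W), all W → L
n=40: reaches L-position 39 → W
n=41: reaches L-position 35 → W
n=42: only reaches 41(W), 36(W), all W → L
n=43: reaches L-position 42 → W
n=44: only reaches 43(W), 38(W), all W → L
n=45: reaches L-position 44 → W
L entries with 0 ≤ n ≤ 45: n = 0, 2, 4, 7, 9, 11, 14, 16, 18, 21, 23, 25, 28, 30, 32, 35, 37, 39, 42, 44; that makes 20.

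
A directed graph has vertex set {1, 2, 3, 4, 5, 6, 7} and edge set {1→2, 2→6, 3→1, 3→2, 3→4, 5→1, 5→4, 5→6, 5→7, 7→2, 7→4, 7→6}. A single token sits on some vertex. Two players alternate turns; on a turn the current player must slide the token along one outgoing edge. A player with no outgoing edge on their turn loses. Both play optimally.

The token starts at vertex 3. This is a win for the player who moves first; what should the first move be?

Build the W/L table. Terminal = L. A non-terminal position is W if it has a move to some L; otherwise it is L.
Every edge goes from a vertex to one that appears earlier in the order 6, 4, 2, 7, 1, 3, 5, so processing vertices in that order labels each vertex after all of its successors.
6: no outgoing edge → L
4: no outgoing edge → L
2: can move to 6, which is L ⇒ W
7: can move to 4, which is L ⇒ W
1: the only move is to 2(W), a W ⇒ L
3: can move to 1, which is L ⇒ W
5: can move to 1, which is L ⇒ W
From 3, the L positions reachable in one move are: 1, 4. Any move reaching one of these is winning.

Move to 1.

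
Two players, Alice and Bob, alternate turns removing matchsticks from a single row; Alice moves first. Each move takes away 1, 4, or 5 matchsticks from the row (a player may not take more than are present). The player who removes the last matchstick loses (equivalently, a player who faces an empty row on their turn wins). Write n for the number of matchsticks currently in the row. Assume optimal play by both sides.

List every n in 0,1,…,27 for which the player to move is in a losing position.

1, 3, 9, 11, 17, 19, 25, 27

Positions with no move are W. A position that does have a move is losing for the player to move precisely when every available move leads to a winning position for the opponent. Fill in the labels:
n=0: no move; the opponent has just taken the last matchstick and therefore loses → W
n=1: only reaches 0(W), which is W → L
n=2: reaches L-position 1 → W
n=3: only reaches 2(W), which is W → L
n=4: reaches L-position 3 → W
n=5: reaches L-position 1 → W
n=6: reaches L-position 1 → W
n=7: reaches L-position 3 → W
n=8: reaches L-position 3 → W
n=9: only reaches 8(W), 5(W), 4(W), all W → L
n=10: reaches L-position 9 → W
n=11: only reaches 10(W), 7(W), 6(W), all W → L
n=12: reaches L-position 11 → W
n=13: reaches L-position 9 → W
n=14: reaches L-position 9 → W
n=15: reaches L-position 11 → W
n=16: reaches L-position 11 → W
n=17: only reaches 16(W), 13(W), 12(W), all W → L
n=18: reaches L-position 17 → W
n=19: only reaches 18(W), 15(W), 14(W), all W → L
n=20: reaches L-position 19 → W
n=21: reaches L-position 17 → W
n=22: reaches L-position 17 → W
n=23: reaches L-position 19 → W
n=24: reaches L-position 19 → W
n=25: only reaches 24(W), 21(W), 20(W), all W → L
n=26: reaches L-position 25 → W
n=27: only reaches 26(W), 23(W), 22(W), all W → L
The losing starting values of n are exactly the entries labelled L in this table (8 of them).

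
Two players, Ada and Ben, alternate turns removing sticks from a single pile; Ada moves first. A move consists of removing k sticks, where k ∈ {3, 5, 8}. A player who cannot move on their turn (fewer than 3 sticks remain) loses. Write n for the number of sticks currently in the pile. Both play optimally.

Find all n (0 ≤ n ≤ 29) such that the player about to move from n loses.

Positions with no move are L. A position that does have a move is losing for the player to move precisely when every available move leads to a winning position for the opponent. Fill in the labels:
n=0: no move → L
n=1: no move → L
n=2: no move → L
n=3: →0(L), so W
n=4: →1(L), so W
n=5: →2(L), so W
n=6: →1(L), so W
n=7: →2(L), so W
n=8: →0(L), so W
n=9: →1(L), so W
n=10: →2(L), so W
n=11: →8(W), 6(W), 3(W) — all W, so L
n=12: →9(W), 7(W), 4(W) — all W, so L
n=13: →10(W), 8(W), 5(W) — all W, so L
n=14: →11(L), so W
n=15: →12(L), so W
n=16: →13(L), so W
n=17: →12(L), so W
n=18: →13(L), so W
n=19: →11(L), so W
n=20: →12(L), so W
n=21: →13(L), so W
n=22: →19(W), 17(W), 14(W) — all W, so L
n=23: →20(W), 18(W), 15(W) — all W, so L
n=24: →21(W), 19(W), 16(W) — all W, so L
n=25: →22(L), so W
n=26: →23(L), so W
n=27: →24(L), so W
n=28: →23(L), so W
n=29: →24(L), so W
Reading off the rows marked L gives the requested list; there are 9 such values of n.

0, 1, 2, 11, 12, 13, 22, 23, 24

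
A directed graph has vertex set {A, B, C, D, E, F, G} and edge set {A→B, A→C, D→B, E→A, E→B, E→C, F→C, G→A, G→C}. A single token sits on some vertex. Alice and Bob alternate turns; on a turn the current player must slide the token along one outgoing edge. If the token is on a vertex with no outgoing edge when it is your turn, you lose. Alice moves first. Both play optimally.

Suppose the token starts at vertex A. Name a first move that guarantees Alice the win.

Move to C.

Build the W/L table. Terminal = L. A non-terminal position is W if it has a move to some L; otherwise it is L.
Every edge goes from a vertex to one that appears earlier in the order B, C, D, A, E, G, F, so processing vertices in that order labels each vertex after all of its successors.
B: no outgoing edge → L
C: no outgoing edge → L
D: W (go to B, an L position)
A: W (go to C, an L position)
E: W (go to C, an L position)
G: W (go to C, an L position)
F: W (go to C, an L position)
From A, the L positions reachable in one move are: C, B. Any move reaching one of these is winning.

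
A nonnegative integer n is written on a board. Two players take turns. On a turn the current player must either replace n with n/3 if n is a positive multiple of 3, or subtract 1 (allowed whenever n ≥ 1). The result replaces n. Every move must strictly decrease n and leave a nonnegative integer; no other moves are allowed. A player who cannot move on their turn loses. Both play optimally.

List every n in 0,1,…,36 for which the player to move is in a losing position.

0, 2, 4, 7, 9, 11, 13, 15, 17, 19, 22, 24, 26, 28, 30, 32, 34, 36

Label each position W (a win for the player to move) or L (a loss). A position with no legal move is L; any other position is W exactly when some move reaches an L, and L when every move reaches a W.
n=0: no move → L
n=1: can move to 0, which is L ⇒ W
n=2: the only move is to 1(W), a W ⇒ L
n=3: can move to 2, which is L ⇒ W
n=4: the only move is to 3(W), a W ⇒ L
n=5: can move to 4, which is L ⇒ W
n=6: can move to 2, which is L ⇒ W
n=7: the only move is to 6(W), a W ⇒ L
n=8: can move to 7, which is L ⇒ W
n=9: moves to 3(W), 8(W); every one is W ⇒ L
n=10: can move to 9, which is L ⇒ W
n=11: the only move is to 10(W), a W ⇒ L
n=12: can move to 4, which is L ⇒ W
n=13: the only move is to 12(W), a W ⇒ L
n=14: can move to 13, which is L ⇒ W
n=15: moves to 5(W), 14(W); every one is W ⇒ L
n=16: can move to 15, which is L ⇒ W
n=17: the only move is to 16(W), a W ⇒ L
n=18: can move to 17, which is L ⇒ W
n=19: the only move is to 18(W), a W ⇒ L
n=20: can move to 19, which is L ⇒ W
n=21: can move to 7, which is L ⇒ W
n=22: the only move is to 21(W), a W ⇒ L
n=23: can move to 22, which is L ⇒ W
n=24: moves to 8(W), 23(W); every one is W ⇒ L
n=25: can move to 24, which is L ⇒ W
n=26: the only move is to 25(W), a W ⇒ L
n=27: can move to 9, which is L ⇒ W
n=28: the only move is to 27(W), a W ⇒ L
n=29: can move to 28, which is L ⇒ W
n=30: moves to 10(W), 29(W); every one is W ⇒ L
n=31: can move to 30, which is L ⇒ W
n=32: the only move is to 31(W), a W ⇒ L
n=33: can move to 11, which is L ⇒ W
n=34: the only move is to 33(W), a W ⇒ L
n=35: can move to 34, which is L ⇒ W
n=36: moves to 12(W), 35(W); every one is W ⇒ L
Reading off the rows marked L gives the requested list; there are 18 such values of n.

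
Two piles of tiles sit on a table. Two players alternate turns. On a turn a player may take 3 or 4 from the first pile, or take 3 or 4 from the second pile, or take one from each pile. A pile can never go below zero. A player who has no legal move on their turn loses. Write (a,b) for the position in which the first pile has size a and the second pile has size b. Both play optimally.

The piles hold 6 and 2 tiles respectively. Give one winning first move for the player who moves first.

Work bottom-up. With no move the player to move loses. Otherwise the position is W if at least one move leads to an L position for the opponent, and L if every move leads to a W.
No move ever increases a pile, so every position that can arise here has a ≤ 6 and b ≤ 2; it is enough to label the cells with 0 ≤ a ≤ 6 and 0 ≤ b ≤ 2.
Every move lowers a or b (never raises either), so fill the grid row by row in increasing a, and left to right within a row: each cell's successors are then already labelled.
      b=0  b=1  b=2
a=0:    L    L    L
a=1:    L    W    W
a=2:    L    W    L
a=3:    W    W    W
a=4:    W    W    W
a=5:    W    L    W
a=6:    W    L    W
Cells with no legal move (terminal, hence L): (0,0), (0,1), (0,2), (1,0), (2,0).
The remaining L cells, each justified by listing all of its moves:
(2,2): only reaches (1,1)(W), which is W → L
(5,1): only reaches (2,1)(W), (1,1)(W), (4,0)(W), all W → L
(6,1): only reaches (3,1)(W), (2,1)(W), (5,0)(W), all W → L
Every other cell has at least one move into one of the L cells above, so it is W.
From (6,2), the L positions reachable in one move are: (2,2), (5,1). Any move reaching one of these is winning.

Move to (2,2).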